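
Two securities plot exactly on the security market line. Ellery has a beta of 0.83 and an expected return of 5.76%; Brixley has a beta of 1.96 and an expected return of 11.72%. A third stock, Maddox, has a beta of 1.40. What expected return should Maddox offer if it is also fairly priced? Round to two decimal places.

8.77%

MRP (SML slope) = (11.72% − 5.76%) / (1.96 − 0.83) = 5.96% / 1.13 = 5.2743%
R_f (intercept) = 5.76% − 0.83 × 5.2743% = 1.3823%
E(R_Maddox) = R_f + β × MRP = 1.3823% + 1.40 × 5.2743% = 8.77%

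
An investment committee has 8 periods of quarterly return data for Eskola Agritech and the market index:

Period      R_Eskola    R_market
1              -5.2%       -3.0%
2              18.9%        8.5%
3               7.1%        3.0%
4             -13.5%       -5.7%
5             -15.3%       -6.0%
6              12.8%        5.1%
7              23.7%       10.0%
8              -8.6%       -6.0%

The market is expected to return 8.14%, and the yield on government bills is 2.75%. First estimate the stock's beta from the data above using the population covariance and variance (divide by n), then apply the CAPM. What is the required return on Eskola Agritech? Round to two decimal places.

14.77%

Mean R_i = (-5.2 + 18.9 + 7.1 − 13.5 − 15.3 + 12.8 + 23.7 − 8.6) / 8 = 2.4875%
Mean R_m = (-3.0 + 8.5 + 3.0 − 5.7 − 6.0 + 5.1 + 10.0 − 6.0) / 8 = 0.7375%
Σ(R_i − R̄_i)(R_m − R̄_m) = 705.5038  ⇒  Cov = 705.5038 / 8 = 88.1880
Σ(R_m − R̄_m)² = 316.3988  ⇒  Var(R_m) = 316.3988 / 8 = 39.5499
β = Cov / Var(R_m) = 88.1880 / 39.5499 = 2.2298
MRP = 8.14% − 2.75% = 5.39%
E(R) = R_f + β × MRP = 2.75% + 2.2298 × 5.39% = 14.77%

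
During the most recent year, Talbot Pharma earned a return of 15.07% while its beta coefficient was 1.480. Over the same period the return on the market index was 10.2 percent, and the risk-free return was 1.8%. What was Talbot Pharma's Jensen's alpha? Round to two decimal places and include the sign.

+0.84%

Market excess return = 10.2% − 1.8% = 8.40%
CAPM benchmark = R_f + β(R_m − R_f) = 1.8% + 1.480 × 8.4% = 14.2320%
α = actual − benchmark = 15.07% − 14.2320% = +0.84%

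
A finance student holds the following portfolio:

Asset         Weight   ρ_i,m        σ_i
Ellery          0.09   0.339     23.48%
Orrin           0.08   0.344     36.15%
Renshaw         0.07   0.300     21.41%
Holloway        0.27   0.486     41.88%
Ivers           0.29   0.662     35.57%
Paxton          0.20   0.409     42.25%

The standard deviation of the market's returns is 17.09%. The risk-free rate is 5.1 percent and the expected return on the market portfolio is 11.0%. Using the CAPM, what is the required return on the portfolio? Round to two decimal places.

β_Ellery = 0.339 × 23.48% / 17.09% = 0.4658
β_Orrin = 0.344 × 36.15% / 17.09% = 0.7277
β_Renshaw = 0.300 × 21.41% / 17.09% = 0.3758
β_Holloway = 0.486 × 41.88% / 17.09% = 1.1910
β_Ivers = 0.662 × 35.57% / 17.09% = 1.3778
β_Paxton = 0.409 × 42.25% / 17.09% = 1.0111
β_P = Σ w_i β_i = 0.09×0.4658 + 0.08×0.7277 + 0.07×0.3758 + 0.27×1.1910 + 0.29×1.3778 + 0.20×1.0111 = 1.0498
MRP = 11.0% − 5.1% = 5.90%
E(R_P) = R_f + β_P × MRP = 5.1% + 1.0498 × 5.9% = 11.29%

11.29%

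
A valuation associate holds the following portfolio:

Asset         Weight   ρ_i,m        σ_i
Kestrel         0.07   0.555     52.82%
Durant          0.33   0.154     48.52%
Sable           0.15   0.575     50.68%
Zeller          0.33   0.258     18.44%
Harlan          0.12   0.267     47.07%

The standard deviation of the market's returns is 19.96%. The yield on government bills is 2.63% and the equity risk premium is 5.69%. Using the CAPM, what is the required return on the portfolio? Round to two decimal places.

β_Kestrel = 0.555 × 52.82% / 19.96% = 1.4687
β_Durant = 0.154 × 48.52% / 19.96% = 0.3744
β_Sable = 0.575 × 50.68% / 19.96% = 1.4600
β_Zeller = 0.258 × 18.44% / 19.96% = 0.2384
β_Harlan = 0.267 × 47.07% / 19.96% = 0.6296
β_P = Σ w_i β_i = 0.07×1.4687 + 0.33×0.3744 + 0.15×1.4600 + 0.33×0.2384 + 0.12×0.6296 = 0.5996
E(R_P) = R_f + β_P × MRP = 2.63% + 0.5996 × 5.69% = 6.04%

6.04%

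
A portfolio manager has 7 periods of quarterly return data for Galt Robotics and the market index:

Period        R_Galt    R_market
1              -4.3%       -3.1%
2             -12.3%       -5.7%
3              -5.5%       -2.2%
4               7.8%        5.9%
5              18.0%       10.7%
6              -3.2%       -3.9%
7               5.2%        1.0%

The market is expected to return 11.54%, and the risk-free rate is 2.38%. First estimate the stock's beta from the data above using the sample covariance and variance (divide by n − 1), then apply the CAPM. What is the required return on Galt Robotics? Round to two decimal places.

Mean R_i = (-4.3 − 12.3 − 5.5 + 7.8 + 18.0 − 3.2 + 5.2) / 7 = 0.8143%
Mean R_m = (-3.1 − 5.7 − 2.2 + 5.9 + 10.7 − 3.9 + 1.0) / 7 = 0.3857%
Σ(R_i − R̄_i)(R_m − R̄_m) = 349.6414  ⇒  Cov = 349.6414 / 6 = 58.2736
Σ(R_m − R̄_m)² = 211.4086  ⇒  Var(R_m) = 211.4086 / 6 = 35.2348
β = Cov / Var(R_m) = 58.2736 / 35.2348 = 1.6539
MRP = 11.54% − 2.38% = 9.16%
E(R) = R_f + β × MRP = 2.38% + 1.6539 × 9.16% = 17.53%

17.53%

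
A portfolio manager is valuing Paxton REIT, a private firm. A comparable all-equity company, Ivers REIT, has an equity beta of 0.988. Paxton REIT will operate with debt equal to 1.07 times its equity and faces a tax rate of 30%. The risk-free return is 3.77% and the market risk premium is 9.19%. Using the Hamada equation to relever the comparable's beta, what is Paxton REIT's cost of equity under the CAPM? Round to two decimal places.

β_L = β_U × [1 + (1 − t)(D/E)] = 0.988 × [1 + (1 − 0.30) × 1.07]
    = 0.988 × [1 + 0.70 × 1.07] = 0.988 × 1.7490 = 1.7280
E(R) = R_f + β_L × MRP = 3.77% + 1.7280 × 9.19% = 19.65%

19.65%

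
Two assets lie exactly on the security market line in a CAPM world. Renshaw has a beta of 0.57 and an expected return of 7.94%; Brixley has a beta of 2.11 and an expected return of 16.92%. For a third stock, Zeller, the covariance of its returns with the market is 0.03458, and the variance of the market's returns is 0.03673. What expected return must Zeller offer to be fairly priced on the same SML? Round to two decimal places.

MRP = (16.92% − 7.94%) / (2.11 − 0.57) = 5.8312%
R_f = 7.94% − 0.57 × 5.8312% = 4.6162%
β_Zeller = Cov / Var(R_m) = 0.03458 / 0.03673 = 0.9415
E(R_Zeller) = R_f + β × MRP = 4.6162% + 0.9415 × 5.8312% = 10.11%

10.11%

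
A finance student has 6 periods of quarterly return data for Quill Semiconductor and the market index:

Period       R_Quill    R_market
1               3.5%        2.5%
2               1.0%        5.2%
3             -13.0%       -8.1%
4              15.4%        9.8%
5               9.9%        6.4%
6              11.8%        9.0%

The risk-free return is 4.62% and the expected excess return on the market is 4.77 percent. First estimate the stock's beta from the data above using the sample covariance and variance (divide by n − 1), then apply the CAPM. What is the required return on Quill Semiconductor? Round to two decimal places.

11.77%

Mean R_i = (3.5 + 1.0 − 13.0 + 15.4 + 9.9 + 11.8) / 6 = 4.7667%
Mean R_m = (2.5 + 5.2 − 8.1 + 9.8 + 6.4 + 9.0) / 6 = 4.1333%
Σ(R_i − R̄_i)(R_m − R̄_m) = 321.5167  ⇒  Cov = 321.5167 / 5 = 64.3033
Σ(R_m − R̄_m)² = 214.3933  ⇒  Var(R_m) = 214.3933 / 5 = 42.8787
β = Cov / Var(R_m) = 64.3033 / 42.8787 = 1.4997
E(R) = R_f + β × MRP = 4.62% + 1.4997 × 4.77% = 11.77%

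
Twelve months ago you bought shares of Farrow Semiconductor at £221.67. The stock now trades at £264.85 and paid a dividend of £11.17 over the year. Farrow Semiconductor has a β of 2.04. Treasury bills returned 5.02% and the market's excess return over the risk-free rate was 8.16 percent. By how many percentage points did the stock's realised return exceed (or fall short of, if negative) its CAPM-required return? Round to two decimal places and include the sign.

Realised HPR = (P1 + D1 − P0) / P0 = (264.85 + 11.17 − 221.67) / 221.67 = 54.35 / 221.67 = 24.5184%
CAPM required = R_f + β·MRP = 5.02% + 2.04 × 8.16% = 21.6664%
α = realised − required = 24.5184% − 21.6664% = +2.85%

+2.85%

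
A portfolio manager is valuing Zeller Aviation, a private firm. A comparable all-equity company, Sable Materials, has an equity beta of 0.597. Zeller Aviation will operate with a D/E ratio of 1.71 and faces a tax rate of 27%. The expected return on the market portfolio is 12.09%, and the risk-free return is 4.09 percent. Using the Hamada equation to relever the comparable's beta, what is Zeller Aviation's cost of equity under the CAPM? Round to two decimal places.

β_L = β_U × [1 + (1 − t)(D/E)] = 0.597 × [1 + (1 − 0.27) × 1.71]
    = 0.597 × [1 + 0.73 × 1.71] = 0.597 × 2.2483 = 1.3422
MRP = 12.09% − 4.09% = 8.00%
E(R) = R_f + β_L × MRP = 4.09% + 1.3422 × 8.00% = 14.83%

14.83%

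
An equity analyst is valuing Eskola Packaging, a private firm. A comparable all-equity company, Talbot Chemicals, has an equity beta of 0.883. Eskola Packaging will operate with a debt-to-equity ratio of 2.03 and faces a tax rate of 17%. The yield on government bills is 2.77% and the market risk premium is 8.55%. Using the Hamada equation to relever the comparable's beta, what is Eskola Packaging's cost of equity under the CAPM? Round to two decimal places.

23.04%

β_L = β_U × [1 + (1 − t)(D/E)] = 0.883 × [1 + (1 − 0.17) × 2.03]
    = 0.883 × [1 + 0.83 × 2.03] = 0.883 × 2.6849 = 2.3708
E(R) = R_f + β_L × MRP = 2.77% + 2.3708 × 8.55% = 23.04%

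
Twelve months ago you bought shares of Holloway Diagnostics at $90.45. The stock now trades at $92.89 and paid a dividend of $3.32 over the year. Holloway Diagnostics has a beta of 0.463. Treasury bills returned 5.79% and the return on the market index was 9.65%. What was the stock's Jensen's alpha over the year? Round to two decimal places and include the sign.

Realised HPR = (P1 + D1 − P0) / P0 = (92.89 + 3.32 − 90.45) / 90.45 = 5.76 / 90.45 = 6.3682%
MRP = 9.65% − 5.79% = 3.86%
CAPM required = R_f + β·MRP = 5.79% + 0.463 × 3.86% = 7.57718%
α = realised − required = 6.3682% − 7.57718% = -1.21%

-1.21%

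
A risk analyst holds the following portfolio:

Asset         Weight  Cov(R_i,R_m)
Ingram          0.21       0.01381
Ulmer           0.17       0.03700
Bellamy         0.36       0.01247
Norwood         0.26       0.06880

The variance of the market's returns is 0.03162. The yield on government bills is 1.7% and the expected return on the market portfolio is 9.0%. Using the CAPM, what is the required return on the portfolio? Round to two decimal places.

β_Ingram = 0.01381 / 0.03162 = 0.4367
β_Ulmer = 0.03700 / 0.03162 = 1.1701
β_Bellamy = 0.01247 / 0.03162 = 0.3944
β_Norwood = 0.06880 / 0.03162 = 2.1758
β_P = Σ w_i β_i = 0.21×0.4367 + 0.17×1.1701 + 0.36×0.3944 + 0.26×2.1758 = 0.9983
MRP = 9.0% − 1.7% = 7.30%
E(R_P) = R_f + β_P × MRP = 1.7% + 0.9983 × 7.3% = 8.99%

8.99%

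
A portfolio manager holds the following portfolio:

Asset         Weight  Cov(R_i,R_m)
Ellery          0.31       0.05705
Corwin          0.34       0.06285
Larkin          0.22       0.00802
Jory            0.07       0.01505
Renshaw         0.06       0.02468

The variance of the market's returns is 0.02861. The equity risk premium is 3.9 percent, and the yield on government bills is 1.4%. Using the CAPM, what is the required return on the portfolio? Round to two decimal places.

7.31%

β_Ellery = 0.05705 / 0.02861 = 1.9941
β_Corwin = 0.06285 / 0.02861 = 2.1968
β_Larkin = 0.00802 / 0.02861 = 0.2803
β_Jory = 0.01505 / 0.02861 = 0.5260
β_Renshaw = 0.02468 / 0.02861 = 0.8626
β_P = Σ w_i β_i = 0.31×1.9941 + 0.34×2.1968 + 0.22×0.2803 + 0.07×0.5260 + 0.06×0.8626 = 1.5153
E(R_P) = R_f + β_P × MRP = 1.4% + 1.5153 × 3.9% = 7.31%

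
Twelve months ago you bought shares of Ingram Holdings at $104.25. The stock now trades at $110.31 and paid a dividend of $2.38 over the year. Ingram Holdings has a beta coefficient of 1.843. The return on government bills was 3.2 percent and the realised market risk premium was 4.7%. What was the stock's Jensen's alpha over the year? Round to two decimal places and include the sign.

Realised HPR = (P1 + D1 − P0) / P0 = (110.31 + 2.38 − 104.25) / 104.25 = 8.44 / 104.25 = 8.0959%
CAPM required = R_f + β·MRP = 3.2% + 1.843 × 4.7% = 11.8621%
α = realised − required = 8.0959% − 11.8621% = -3.77%

-3.77%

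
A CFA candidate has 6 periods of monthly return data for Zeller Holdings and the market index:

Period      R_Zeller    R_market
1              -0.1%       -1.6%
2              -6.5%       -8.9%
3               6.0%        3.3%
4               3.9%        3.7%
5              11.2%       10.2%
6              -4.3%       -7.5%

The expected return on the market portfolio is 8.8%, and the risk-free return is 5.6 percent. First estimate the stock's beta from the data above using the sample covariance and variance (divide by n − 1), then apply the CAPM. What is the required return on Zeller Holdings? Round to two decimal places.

Mean R_i = (-0.1 − 6.5 + 6.0 + 3.9 + 11.2 − 4.3) / 6 = 1.7000%
Mean R_m = (-1.6 − 8.9 + 3.3 + 3.7 + 10.2 − 7.5) / 6 = -0.1333%
Σ(R_i − R̄_i)(R_m − R̄_m) = 240.0900  ⇒  Cov = 240.0900 / 5 = 48.0180
Σ(R_m − R̄_m)² = 266.5333  ⇒  Var(R_m) = 266.5333 / 5 = 53.3067
β = Cov / Var(R_m) = 48.0180 / 53.3067 = 0.9008
MRP = 8.8% − 5.6% = 3.20%
E(R) = R_f + β × MRP = 5.6% + 0.9008 × 3.2% = 8.48%

8.48%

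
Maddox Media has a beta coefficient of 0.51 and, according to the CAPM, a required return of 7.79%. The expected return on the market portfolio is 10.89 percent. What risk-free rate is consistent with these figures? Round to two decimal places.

4.56%

E(R) = R_f + β(E(R_m) − R_f) = R_f(1 − β) + β·E(R_m)
7.79% = R_f × (1 − 0.51) + 0.51 × 10.89%
7.79% = R_f × 0.49 + 5.5539%
R_f = (7.79% − 5.5539%) / 0.49 = 4.56%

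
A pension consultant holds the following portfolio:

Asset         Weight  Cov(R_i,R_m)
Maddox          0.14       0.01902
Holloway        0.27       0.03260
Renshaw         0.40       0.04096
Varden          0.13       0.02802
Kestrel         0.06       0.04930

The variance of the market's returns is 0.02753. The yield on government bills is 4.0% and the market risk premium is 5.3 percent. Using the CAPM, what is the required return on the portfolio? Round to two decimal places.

β_Maddox = 0.01902 / 0.02753 = 0.6909
β_Holloway = 0.03260 / 0.02753 = 1.1842
β_Renshaw = 0.04096 / 0.02753 = 1.4878
β_Varden = 0.02802 / 0.02753 = 1.0178
β_Kestrel = 0.04930 / 0.02753 = 1.7908
β_P = Σ w_i β_i = 0.14×0.6909 + 0.27×1.1842 + 0.40×1.4878 + 0.13×1.0178 + 0.06×1.7908 = 1.2513
E(R_P) = R_f + β_P × MRP = 4.0% + 1.2513 × 5.3% = 10.63%

10.63%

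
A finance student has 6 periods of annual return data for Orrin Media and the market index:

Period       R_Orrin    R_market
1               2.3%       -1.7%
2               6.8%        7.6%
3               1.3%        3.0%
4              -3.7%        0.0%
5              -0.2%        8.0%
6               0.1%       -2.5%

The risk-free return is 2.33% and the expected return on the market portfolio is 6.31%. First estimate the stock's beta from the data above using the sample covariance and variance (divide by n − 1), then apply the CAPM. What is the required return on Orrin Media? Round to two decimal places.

3.61%

Mean R_i = (2.3 + 6.8 + 1.3 − 3.7 − 0.2 + 0.1) / 6 = 1.1000%
Mean R_m = (-1.7 + 7.6 + 3.0 + 0.0 + 8.0 − 2.5) / 6 = 2.4000%
Σ(R_i − R̄_i)(R_m − R̄_m) = 33.9800  ⇒  Cov = 33.9800 / 5 = 6.7960
Σ(R_m − R̄_m)² = 105.3400  ⇒  Var(R_m) = 105.3400 / 5 = 21.0680
β = Cov / Var(R_m) = 6.7960 / 21.0680 = 0.3226
MRP = 6.31% − 2.33% = 3.98%
E(R) = R_f + β × MRP = 2.33% + 0.3226 × 3.98% = 3.61%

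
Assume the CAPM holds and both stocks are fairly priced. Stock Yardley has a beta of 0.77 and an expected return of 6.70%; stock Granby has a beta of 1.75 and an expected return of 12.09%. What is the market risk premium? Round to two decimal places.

Both satisfy E(R) = R_f + β·MRP, so the slope of the SML is
MRP = (12.09% − 6.70%) / (1.75 − 0.77) = 5.39% / 0.98 = 5.5000%

5.50%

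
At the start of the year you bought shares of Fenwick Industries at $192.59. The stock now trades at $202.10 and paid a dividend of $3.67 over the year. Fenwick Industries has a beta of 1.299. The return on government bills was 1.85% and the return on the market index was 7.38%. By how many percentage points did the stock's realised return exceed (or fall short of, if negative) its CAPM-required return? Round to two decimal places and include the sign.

-2.19%

Realised HPR = (P1 + D1 − P0) / P0 = (202.10 + 3.67 − 192.59) / 192.59 = 13.18 / 192.59 = 6.8436%
MRP = 7.38% − 1.85% = 5.53%
CAPM required = R_f + β·MRP = 1.85% + 1.299 × 5.53% = 9.03347%
α = realised − required = 6.8436% − 9.03347% = -2.19%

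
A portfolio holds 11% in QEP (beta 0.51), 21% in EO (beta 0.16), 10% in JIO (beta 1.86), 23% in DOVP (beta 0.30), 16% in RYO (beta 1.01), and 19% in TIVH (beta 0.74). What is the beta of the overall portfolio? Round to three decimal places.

β_P = Σ w_i β_i = 0.11×0.51 + 0.21×0.16 + 0.10×1.86 + 0.23×0.30 + 0.16×1.01 + 0.19×0.74 = 0.6469

0.647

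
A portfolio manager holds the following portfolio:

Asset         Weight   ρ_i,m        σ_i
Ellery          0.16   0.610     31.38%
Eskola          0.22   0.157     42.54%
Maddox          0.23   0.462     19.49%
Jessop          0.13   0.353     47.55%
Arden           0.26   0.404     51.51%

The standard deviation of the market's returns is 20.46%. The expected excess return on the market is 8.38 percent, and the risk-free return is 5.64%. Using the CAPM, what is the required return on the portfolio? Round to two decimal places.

11.45%

β_Ellery = 0.610 × 31.38% / 20.46% = 0.9356
β_Eskola = 0.157 × 42.54% / 20.46% = 0.3264
β_Maddox = 0.462 × 19.49% / 20.46% = 0.4401
β_Jessop = 0.353 × 47.55% / 20.46% = 0.8204
β_Arden = 0.404 × 51.51% / 20.46% = 1.0171
β_P = Σ w_i β_i = 0.16×0.9356 + 0.22×0.3264 + 0.23×0.4401 + 0.13×0.8204 + 0.26×1.0171 = 0.6938
E(R_P) = R_f + β_P × MRP = 5.64% + 0.6938 × 8.38% = 11.45%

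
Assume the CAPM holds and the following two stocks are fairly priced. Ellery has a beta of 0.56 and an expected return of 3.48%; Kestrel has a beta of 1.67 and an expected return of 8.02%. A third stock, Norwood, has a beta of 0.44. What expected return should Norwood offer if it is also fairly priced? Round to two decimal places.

2.99%

MRP (SML slope) = (8.02% − 3.48%) / (1.67 − 0.56) = 4.54% / 1.11 = 4.0901%
R_f (intercept) = 3.48% − 0.56 × 4.0901% = 1.1895%
E(R_Norwood) = R_f + β × MRP = 1.1895% + 0.44 × 4.0901% = 2.99%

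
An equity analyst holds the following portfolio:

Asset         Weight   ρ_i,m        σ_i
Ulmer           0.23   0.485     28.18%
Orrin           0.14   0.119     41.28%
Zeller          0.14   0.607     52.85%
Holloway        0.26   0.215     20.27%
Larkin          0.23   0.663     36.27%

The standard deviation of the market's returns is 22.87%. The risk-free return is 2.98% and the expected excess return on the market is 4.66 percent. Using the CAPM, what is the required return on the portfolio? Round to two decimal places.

6.03%

β_Ulmer = 0.485 × 28.18% / 22.87% = 0.5976
β_Orrin = 0.119 × 41.28% / 22.87% = 0.2148
β_Zeller = 0.607 × 52.85% / 22.87% = 1.4027
β_Holloway = 0.215 × 20.27% / 22.87% = 0.1906
β_Larkin = 0.663 × 36.27% / 22.87% = 1.0515
β_P = Σ w_i β_i = 0.23×0.5976 + 0.14×0.2148 + 0.14×1.4027 + 0.26×0.1906 + 0.23×1.0515 = 0.6553
E(R_P) = R_f + β_P × MRP = 2.98% + 0.6553 × 4.66% = 6.03%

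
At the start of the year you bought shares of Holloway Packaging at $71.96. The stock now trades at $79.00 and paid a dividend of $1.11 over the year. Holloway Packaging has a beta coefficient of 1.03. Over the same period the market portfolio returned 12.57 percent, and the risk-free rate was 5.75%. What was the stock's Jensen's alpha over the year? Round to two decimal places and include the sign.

-1.45%

Realised HPR = (P1 + D1 − P0) / P0 = (79.00 + 1.11 − 71.96) / 71.96 = 8.15 / 71.96 = 11.3257%
MRP = 12.57% − 5.75% = 6.82%
CAPM required = R_f + β·MRP = 5.75% + 1.03 × 6.82% = 12.7746%
α = realised − required = 11.3257% − 12.7746% = -1.45%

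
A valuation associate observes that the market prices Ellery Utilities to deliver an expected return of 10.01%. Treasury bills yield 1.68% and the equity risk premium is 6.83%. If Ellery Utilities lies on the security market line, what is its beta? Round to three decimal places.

β = (E(R) − R_f) / MRP = (10.01% − 1.68%) / 6.83% = 8.33% / 6.83% = 1.220

1.220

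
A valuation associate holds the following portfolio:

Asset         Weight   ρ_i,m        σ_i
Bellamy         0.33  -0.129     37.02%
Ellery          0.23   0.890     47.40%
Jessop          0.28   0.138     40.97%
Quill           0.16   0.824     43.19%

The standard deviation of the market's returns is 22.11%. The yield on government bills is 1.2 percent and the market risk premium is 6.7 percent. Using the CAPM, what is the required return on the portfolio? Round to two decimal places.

β_Bellamy = -0.129 × 37.02% / 22.11% = -0.2160
β_Ellery = 0.890 × 47.40% / 22.11% = 1.9080
β_Jessop = 0.138 × 40.97% / 22.11% = 0.2557
β_Quill = 0.824 × 43.19% / 22.11% = 1.6096
β_P = Σ w_i β_i = 0.33×-0.2160 + 0.23×1.9080 + 0.28×0.2557 + 0.16×1.6096 = 0.6967
E(R_P) = R_f + β_P × MRP = 1.2% + 0.6967 × 6.7% = 5.87%

5.87%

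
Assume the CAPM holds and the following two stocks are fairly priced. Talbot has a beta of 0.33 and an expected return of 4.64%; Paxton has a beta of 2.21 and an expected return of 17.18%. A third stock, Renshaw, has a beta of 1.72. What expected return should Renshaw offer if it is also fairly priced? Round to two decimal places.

MRP (SML slope) = (17.18% − 4.64%) / (2.21 − 0.33) = 12.54% / 1.88 = 6.6702%
R_f (intercept) = 4.64% − 0.33 × 6.6702% = 2.4388%
E(R_Renshaw) = R_f + β × MRP = 2.4388% + 1.72 × 6.6702% = 13.91%

13.91%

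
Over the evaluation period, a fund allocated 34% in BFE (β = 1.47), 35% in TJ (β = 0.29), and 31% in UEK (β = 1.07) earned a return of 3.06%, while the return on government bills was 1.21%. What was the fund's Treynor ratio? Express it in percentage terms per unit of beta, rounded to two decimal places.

1.98%

β_P = 0.34×1.47 + 0.35×0.29 + 0.31×1.07 = 0.9330
Treynor = (R_P − R_f) / β_P = (3.06% − 1.21%) / 0.9330 = 1.85% / 0.9330 = 1.98%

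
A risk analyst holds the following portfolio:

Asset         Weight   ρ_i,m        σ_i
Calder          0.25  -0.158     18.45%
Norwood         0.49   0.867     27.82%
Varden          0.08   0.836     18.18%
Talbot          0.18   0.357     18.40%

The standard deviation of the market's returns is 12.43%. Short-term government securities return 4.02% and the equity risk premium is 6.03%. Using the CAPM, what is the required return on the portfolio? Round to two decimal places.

β_Calder = -0.158 × 18.45% / 12.43% = -0.2345
β_Norwood = 0.867 × 27.82% / 12.43% = 1.9405
β_Varden = 0.836 × 18.18% / 12.43% = 1.2227
β_Talbot = 0.357 × 18.40% / 12.43% = 0.5285
β_P = Σ w_i β_i = 0.25×-0.2345 + 0.49×1.9405 + 0.08×1.2227 + 0.18×0.5285 = 1.0852
E(R_P) = R_f + β_P × MRP = 4.02% + 1.0852 × 6.03% = 10.56%

10.56%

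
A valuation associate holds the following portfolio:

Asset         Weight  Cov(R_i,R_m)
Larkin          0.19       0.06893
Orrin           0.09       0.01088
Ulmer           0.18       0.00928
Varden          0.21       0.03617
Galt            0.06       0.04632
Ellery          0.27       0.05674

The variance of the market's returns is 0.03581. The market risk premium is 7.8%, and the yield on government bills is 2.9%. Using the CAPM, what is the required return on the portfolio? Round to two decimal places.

11.93%

β_Larkin = 0.06893 / 0.03581 = 1.9249
β_Orrin = 0.01088 / 0.03581 = 0.3038
β_Ulmer = 0.00928 / 0.03581 = 0.2591
β_Varden = 0.03617 / 0.03581 = 1.0101
β_Galt = 0.04632 / 0.03581 = 1.2935
β_Ellery = 0.05674 / 0.03581 = 1.5845
β_P = Σ w_i β_i = 0.19×1.9249 + 0.09×0.3038 + 0.18×0.2591 + 0.21×1.0101 + 0.06×1.2935 + 0.27×1.5845 = 1.1573
E(R_P) = R_f + β_P × MRP = 2.9% + 1.1573 × 7.8% = 11.93%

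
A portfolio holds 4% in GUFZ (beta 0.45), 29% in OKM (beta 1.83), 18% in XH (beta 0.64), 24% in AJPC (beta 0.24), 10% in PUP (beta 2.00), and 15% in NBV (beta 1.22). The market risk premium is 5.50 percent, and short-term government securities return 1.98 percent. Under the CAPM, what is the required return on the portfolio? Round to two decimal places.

8.05%

β_P = Σ w_i β_i = 0.04×0.45 + 0.29×1.83 + 0.18×0.64 + 0.24×0.24 + 0.10×2.00 + 0.15×1.22 = 1.1045
E(R_P) = R_f + β_P × MRP = 1.98% + 1.1045 × 5.50% = 8.05%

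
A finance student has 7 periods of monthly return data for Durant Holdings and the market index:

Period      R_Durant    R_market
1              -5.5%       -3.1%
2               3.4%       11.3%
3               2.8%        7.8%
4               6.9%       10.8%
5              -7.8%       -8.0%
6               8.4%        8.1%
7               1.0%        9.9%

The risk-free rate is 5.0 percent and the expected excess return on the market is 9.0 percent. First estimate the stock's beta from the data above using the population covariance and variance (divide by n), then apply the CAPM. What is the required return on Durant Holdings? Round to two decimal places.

Mean R_i = (-5.5 + 3.4 + 2.8 + 6.9 − 7.8 + 8.4 + 1.0) / 7 = 1.3143%
Mean R_m = (-3.1 + 11.3 + 7.8 + 10.8 − 8.0 + 8.1 + 9.9) / 7 = 5.2571%
Σ(R_i − R̄_i)(R_m − R̄_m) = 243.8043  ⇒  Cov = 243.8043 / 7 = 34.8292
Σ(R_m − R̄_m)² = 348.9371  ⇒  Var(R_m) = 348.9371 / 7 = 49.8482
β = Cov / Var(R_m) = 34.8292 / 49.8482 = 0.6987
E(R) = R_f + β × MRP = 5.0% + 0.6987 × 9.0% = 11.29%

11.29%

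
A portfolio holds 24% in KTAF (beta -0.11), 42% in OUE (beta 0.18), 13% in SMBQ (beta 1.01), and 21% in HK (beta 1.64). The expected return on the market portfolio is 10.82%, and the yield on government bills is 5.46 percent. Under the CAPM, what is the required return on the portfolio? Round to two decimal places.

β_P = Σ w_i β_i = 0.24×-0.11 + 0.42×0.18 + 0.13×1.01 + 0.21×1.64 = 0.5249
MRP = 10.82% − 5.46% = 5.36%
E(R_P) = R_f + β_P × MRP = 5.46% + 0.5249 × 5.36% = 8.27%

8.27%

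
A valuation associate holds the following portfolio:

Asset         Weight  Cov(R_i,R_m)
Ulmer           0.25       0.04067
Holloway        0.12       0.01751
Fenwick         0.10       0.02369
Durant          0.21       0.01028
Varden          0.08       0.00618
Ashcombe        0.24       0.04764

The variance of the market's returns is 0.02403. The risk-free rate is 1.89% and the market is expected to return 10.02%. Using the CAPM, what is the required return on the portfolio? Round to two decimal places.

11.61%

β_Ulmer = 0.04067 / 0.02403 = 1.6925
β_Holloway = 0.01751 / 0.02403 = 0.7287
β_Fenwick = 0.02369 / 0.02403 = 0.9859
β_Durant = 0.01028 / 0.02403 = 0.4278
β_Varden = 0.00618 / 0.02403 = 0.2572
β_Ashcombe = 0.04764 / 0.02403 = 1.9825
β_P = Σ w_i β_i = 0.25×1.6925 + 0.12×0.7287 + 0.10×0.9859 + 0.21×0.4278 + 0.08×0.2572 + 0.24×1.9825 = 1.1954
MRP = 10.02% − 1.89% = 8.13%
E(R_P) = R_f + β_P × MRP = 1.89% + 1.1954 × 8.13% = 11.61%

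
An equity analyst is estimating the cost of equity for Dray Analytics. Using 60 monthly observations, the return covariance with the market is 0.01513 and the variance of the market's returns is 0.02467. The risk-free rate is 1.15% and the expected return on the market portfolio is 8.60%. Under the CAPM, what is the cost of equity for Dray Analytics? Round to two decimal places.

β = Cov(R_i, R_m) / Var(R_m) = 0.01513 / 0.02467 = 0.6133
MRP = 8.60% − 1.15% = 7.45%
E(R) = R_f + β × MRP = 1.15% + 0.6133 × 7.45% = 5.72%

5.72%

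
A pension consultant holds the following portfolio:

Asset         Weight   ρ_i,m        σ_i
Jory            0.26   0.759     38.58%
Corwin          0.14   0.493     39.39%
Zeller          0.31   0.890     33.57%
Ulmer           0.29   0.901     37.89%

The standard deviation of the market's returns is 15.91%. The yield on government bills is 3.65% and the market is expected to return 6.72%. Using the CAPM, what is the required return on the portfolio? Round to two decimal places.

β_Jory = 0.759 × 38.58% / 15.91% = 1.8405
β_Corwin = 0.493 × 39.39% / 15.91% = 1.2206
β_Zeller = 0.890 × 33.57% / 15.91% = 1.8779
β_Ulmer = 0.901 × 37.89% / 15.91% = 2.1458
β_P = Σ w_i β_i = 0.26×1.8405 + 0.14×1.2206 + 0.31×1.8779 + 0.29×2.1458 = 1.8538
MRP = 6.72% − 3.65% = 3.07%
E(R_P) = R_f + β_P × MRP = 3.65% + 1.8538 × 3.07% = 9.34%

9.34%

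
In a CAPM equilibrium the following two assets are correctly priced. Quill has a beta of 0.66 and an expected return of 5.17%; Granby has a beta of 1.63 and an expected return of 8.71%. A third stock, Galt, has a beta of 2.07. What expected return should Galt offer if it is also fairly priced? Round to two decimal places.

MRP (SML slope) = (8.71% − 5.17%) / (1.63 − 0.66) = 3.54% / 0.97 = 3.6495%
R_f (intercept) = 5.17% − 0.66 × 3.6495% = 2.7613%
E(R_Galt) = R_f + β × MRP = 2.7613% + 2.07 × 3.6495% = 10.32%

10.32%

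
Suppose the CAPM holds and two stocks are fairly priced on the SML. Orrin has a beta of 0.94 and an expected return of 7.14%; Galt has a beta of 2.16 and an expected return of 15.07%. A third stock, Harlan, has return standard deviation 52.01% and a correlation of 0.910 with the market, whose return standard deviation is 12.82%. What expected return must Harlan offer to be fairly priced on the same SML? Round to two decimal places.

MRP = (15.07% − 7.14%) / (2.16 − 0.94) = 6.5000%
R_f = 7.14% − 0.94 × 6.5000% = 1.0300%
β_Harlan = ρ·σ_i/σ_m = 0.910 × 52.01 / 12.82 = 3.6918
E(R_Harlan) = R_f + β × MRP = 1.0300% + 3.6918 × 6.5000% = 25.03%

25.03%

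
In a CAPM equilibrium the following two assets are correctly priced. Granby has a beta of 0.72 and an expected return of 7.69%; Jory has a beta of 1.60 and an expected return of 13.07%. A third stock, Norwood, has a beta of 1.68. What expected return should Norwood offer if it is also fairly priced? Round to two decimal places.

13.56%

MRP (SML slope) = (13.07% − 7.69%) / (1.60 − 0.72) = 5.38% / 0.88 = 6.1136%
R_f (intercept) = 7.69% − 0.72 × 6.1136% = 3.2882%
E(R_Norwood) = R_f + β × MRP = 3.2882% + 1.68 × 6.1136% = 13.56%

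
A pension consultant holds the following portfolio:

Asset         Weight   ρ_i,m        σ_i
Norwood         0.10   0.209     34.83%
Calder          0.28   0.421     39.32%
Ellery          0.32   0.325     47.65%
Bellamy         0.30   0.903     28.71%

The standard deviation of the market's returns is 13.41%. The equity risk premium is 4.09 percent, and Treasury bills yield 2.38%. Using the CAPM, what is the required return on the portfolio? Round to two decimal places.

β_Norwood = 0.209 × 34.83% / 13.41% = 0.5428
β_Calder = 0.421 × 39.32% / 13.41% = 1.2344
β_Ellery = 0.325 × 47.65% / 13.41% = 1.1548
β_Bellamy = 0.903 × 28.71% / 13.41% = 1.9333
β_P = Σ w_i β_i = 0.10×0.5428 + 0.28×1.2344 + 0.32×1.1548 + 0.30×1.9333 = 1.3494
E(R_P) = R_f + β_P × MRP = 2.38% + 1.3494 × 4.09% = 7.90%

7.90%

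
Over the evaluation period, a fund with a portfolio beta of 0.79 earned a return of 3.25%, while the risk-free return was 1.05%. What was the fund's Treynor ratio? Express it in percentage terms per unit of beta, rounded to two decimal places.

Treynor = (R_P − R_f) / β_P = (3.25% − 1.05%) / 0.7900 = 2.20% / 0.7900 = 2.78%

2.78%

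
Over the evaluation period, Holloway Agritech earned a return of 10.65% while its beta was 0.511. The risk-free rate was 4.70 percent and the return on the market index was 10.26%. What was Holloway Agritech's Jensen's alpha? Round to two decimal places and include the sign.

+3.11%

Market excess return = 10.26% − 4.70% = 5.56%
CAPM benchmark = R_f + β(R_m − R_f) = 4.70% + 0.511 × 5.56% = 7.54116%
α = actual − benchmark = 10.65% − 7.54116% = +3.11%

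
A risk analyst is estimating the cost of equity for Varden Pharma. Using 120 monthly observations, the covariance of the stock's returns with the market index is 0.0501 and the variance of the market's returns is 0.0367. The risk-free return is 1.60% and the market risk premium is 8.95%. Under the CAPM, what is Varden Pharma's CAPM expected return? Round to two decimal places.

13.82%

β = Cov(R_i, R_m) / Var(R_m) = 0.0501 / 0.0367 = 1.3651
E(R) = R_f + β × MRP = 1.60% + 1.3651 × 8.95% = 13.82%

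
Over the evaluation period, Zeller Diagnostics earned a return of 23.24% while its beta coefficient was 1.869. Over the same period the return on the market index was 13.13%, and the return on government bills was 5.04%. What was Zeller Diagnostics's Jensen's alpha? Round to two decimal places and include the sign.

Market excess return = 13.13% − 5.04% = 8.09%
CAPM benchmark = R_f + β(R_m − R_f) = 5.04% + 1.869 × 8.09% = 20.16021%
α = actual − benchmark = 23.24% − 20.16021% = +3.08%

+3.08%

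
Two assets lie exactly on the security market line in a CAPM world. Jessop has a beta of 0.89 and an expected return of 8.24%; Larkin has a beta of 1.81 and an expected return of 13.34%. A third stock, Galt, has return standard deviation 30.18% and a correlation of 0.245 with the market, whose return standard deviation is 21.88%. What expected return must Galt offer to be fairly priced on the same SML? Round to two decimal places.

MRP = (13.34% − 8.24%) / (1.81 − 0.89) = 5.5435%
R_f = 8.24% − 0.89 × 5.5435% = 3.3063%
β_Galt = ρ·σ_i/σ_m = 0.245 × 30.18 / 21.88 = 0.3379
E(R_Galt) = R_f + β × MRP = 3.3063% + 0.3379 × 5.5435% = 5.18%

5.18%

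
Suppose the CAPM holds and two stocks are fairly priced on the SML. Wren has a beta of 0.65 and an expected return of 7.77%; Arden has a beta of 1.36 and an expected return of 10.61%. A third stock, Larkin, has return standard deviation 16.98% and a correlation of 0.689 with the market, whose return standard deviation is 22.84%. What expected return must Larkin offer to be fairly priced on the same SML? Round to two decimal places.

MRP = (10.61% − 7.77%) / (1.36 − 0.65) = 4.0000%
R_f = 7.77% − 0.65 × 4.0000% = 5.1700%
β_Larkin = ρ·σ_i/σ_m = 0.689 × 16.98 / 22.84 = 0.5122
E(R_Larkin) = R_f + β × MRP = 5.1700% + 0.5122 × 4.0000% = 7.22%

7.22%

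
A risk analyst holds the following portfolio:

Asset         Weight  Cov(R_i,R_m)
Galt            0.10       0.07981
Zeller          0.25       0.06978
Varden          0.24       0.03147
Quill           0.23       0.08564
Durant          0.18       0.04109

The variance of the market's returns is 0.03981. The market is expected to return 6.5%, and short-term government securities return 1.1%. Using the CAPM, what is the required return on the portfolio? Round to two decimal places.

β_Galt = 0.07981 / 0.03981 = 2.0048
β_Zeller = 0.06978 / 0.03981 = 1.7528
β_Varden = 0.03147 / 0.03981 = 0.7905
β_Quill = 0.08564 / 0.03981 = 2.1512
β_Durant = 0.04109 / 0.03981 = 1.0322
β_P = Σ w_i β_i = 0.10×2.0048 + 0.25×1.7528 + 0.24×0.7905 + 0.23×2.1512 + 0.18×1.0322 = 1.5090
MRP = 6.5% − 1.1% = 5.40%
E(R_P) = R_f + β_P × MRP = 1.1% + 1.5090 × 5.4% = 9.25%

9.25%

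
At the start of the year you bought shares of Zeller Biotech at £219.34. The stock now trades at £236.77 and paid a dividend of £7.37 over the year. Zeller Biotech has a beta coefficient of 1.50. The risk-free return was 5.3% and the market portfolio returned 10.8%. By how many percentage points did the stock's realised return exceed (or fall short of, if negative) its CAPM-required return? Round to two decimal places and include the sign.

Realised HPR = (P1 + D1 − P0) / P0 = (236.77 + 7.37 − 219.34) / 219.34 = 24.80 / 219.34 = 11.3066%
MRP = 10.8% − 5.3% = 5.50%
CAPM required = R_f + β·MRP = 5.3% + 1.50 × 5.5% = 13.5500%
α = realised − required = 11.3066% − 13.5500% = -2.24%

-2.24%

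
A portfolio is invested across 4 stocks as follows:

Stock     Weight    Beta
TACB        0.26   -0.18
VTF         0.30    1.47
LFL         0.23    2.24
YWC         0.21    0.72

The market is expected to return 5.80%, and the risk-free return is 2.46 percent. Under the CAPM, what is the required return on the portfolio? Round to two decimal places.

β_P = Σ w_i β_i = 0.26×-0.18 + 0.30×1.47 + 0.23×2.24 + 0.21×0.72 = 1.0606
MRP = 5.80% − 2.46% = 3.34%
E(R_P) = R_f + β_P × MRP = 2.46% + 1.0606 × 3.34% = 6.00%

6.00%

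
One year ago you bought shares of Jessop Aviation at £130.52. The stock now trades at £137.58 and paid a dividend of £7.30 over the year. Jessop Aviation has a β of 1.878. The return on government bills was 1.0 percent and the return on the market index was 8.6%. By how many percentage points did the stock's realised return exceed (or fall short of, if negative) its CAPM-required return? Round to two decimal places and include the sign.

Realised HPR = (P1 + D1 − P0) / P0 = (137.58 + 7.30 − 130.52) / 130.52 = 14.36 / 130.52 = 11.0021%
MRP = 8.6% − 1.0% = 7.60%
CAPM required = R_f + β·MRP = 1.0% + 1.878 × 7.6% = 15.2728%
α = realised − required = 11.0021% − 15.2728% = -4.27%

-4.27%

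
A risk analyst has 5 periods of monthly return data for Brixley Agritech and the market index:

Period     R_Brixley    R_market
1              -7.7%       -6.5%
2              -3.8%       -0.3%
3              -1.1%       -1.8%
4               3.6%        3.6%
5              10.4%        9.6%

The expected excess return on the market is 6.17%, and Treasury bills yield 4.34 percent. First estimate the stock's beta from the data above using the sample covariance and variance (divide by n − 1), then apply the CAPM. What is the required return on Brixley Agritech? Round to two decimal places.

Mean R_i = (-7.7 − 3.8 − 1.1 + 3.6 + 10.4) / 5 = 0.2800%
Mean R_m = (-6.5 − 0.3 − 1.8 + 3.6 + 9.6) / 5 = 0.9200%
Σ(R_i − R̄_i)(R_m − R̄_m) = 164.6820  ⇒  Cov = 164.6820 / 4 = 41.1705
Σ(R_m − R̄_m)² = 146.4680  ⇒  Var(R_m) = 146.4680 / 4 = 36.6170
β = Cov / Var(R_m) = 41.1705 / 36.6170 = 1.1244
E(R) = R_f + β × MRP = 4.34% + 1.1244 × 6.17% = 11.28%

11.28%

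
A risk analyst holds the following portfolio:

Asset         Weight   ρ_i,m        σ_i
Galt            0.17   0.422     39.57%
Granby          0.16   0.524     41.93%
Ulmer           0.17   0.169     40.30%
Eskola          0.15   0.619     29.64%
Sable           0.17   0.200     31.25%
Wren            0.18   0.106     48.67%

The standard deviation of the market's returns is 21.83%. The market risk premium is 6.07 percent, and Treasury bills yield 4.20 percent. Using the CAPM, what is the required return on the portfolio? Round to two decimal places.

7.61%

β_Galt = 0.422 × 39.57% / 21.83% = 0.7649
β_Granby = 0.524 × 41.93% / 21.83% = 1.0065
β_Ulmer = 0.169 × 40.30% / 21.83% = 0.3120
β_Eskola = 0.619 × 29.64% / 21.83% = 0.8405
β_Sable = 0.200 × 31.25% / 21.83% = 0.2863
β_Wren = 0.106 × 48.67% / 21.83% = 0.2363
β_P = Σ w_i β_i = 0.17×0.7649 + 0.16×1.0065 + 0.17×0.3120 + 0.15×0.8405 + 0.17×0.2863 + 0.18×0.2363 = 0.5614
E(R_P) = R_f + β_P × MRP = 4.20% + 0.5614 × 6.07% = 7.61%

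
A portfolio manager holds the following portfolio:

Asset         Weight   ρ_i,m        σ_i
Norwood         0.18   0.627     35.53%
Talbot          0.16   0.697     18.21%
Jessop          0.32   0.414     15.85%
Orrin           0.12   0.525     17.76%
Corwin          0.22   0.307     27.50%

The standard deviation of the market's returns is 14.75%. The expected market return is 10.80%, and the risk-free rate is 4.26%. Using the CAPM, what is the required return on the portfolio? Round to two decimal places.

β_Norwood = 0.627 × 35.53% / 14.75% = 1.5103
β_Talbot = 0.697 × 18.21% / 14.75% = 0.8605
β_Jessop = 0.414 × 15.85% / 14.75% = 0.4449
β_Orrin = 0.525 × 17.76% / 14.75% = 0.6321
β_Corwin = 0.307 × 27.50% / 14.75% = 0.5724
β_P = Σ w_i β_i = 0.18×1.5103 + 0.16×0.8605 + 0.32×0.4449 + 0.12×0.6321 + 0.22×0.5724 = 0.7537
MRP = 10.80% − 4.26% = 6.54%
E(R_P) = R_f + β_P × MRP = 4.26% + 0.7537 × 6.54% = 9.19%

9.19%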